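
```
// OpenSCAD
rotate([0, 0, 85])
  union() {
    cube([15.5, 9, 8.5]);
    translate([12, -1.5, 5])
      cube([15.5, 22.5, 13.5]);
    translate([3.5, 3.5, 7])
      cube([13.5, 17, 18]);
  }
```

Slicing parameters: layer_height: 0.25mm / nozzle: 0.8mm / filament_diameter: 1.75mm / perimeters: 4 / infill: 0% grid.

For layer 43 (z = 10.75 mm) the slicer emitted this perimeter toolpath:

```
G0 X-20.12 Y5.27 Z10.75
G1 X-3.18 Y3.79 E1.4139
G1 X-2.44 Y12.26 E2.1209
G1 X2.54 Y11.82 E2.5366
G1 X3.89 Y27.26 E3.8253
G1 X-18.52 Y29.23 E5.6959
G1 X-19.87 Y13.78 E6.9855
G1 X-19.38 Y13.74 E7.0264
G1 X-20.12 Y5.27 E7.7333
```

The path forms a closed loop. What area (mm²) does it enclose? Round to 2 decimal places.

Apply the shoelace formula to the sequence of (X, Y) vertices; enclosed area = 493.28 mm².

493.28 mm²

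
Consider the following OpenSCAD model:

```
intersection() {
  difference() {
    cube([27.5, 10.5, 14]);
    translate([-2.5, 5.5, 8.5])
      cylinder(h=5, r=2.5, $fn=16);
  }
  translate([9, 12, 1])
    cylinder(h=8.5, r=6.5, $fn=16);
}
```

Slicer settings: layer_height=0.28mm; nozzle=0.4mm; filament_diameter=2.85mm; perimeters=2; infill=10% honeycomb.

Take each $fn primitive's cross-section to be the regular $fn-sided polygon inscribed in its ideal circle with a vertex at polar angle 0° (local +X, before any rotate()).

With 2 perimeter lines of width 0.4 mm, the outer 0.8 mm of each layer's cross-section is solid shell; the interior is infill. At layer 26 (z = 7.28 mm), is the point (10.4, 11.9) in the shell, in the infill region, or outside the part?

At z = 7.28 mm: the 27.5×10.5 cube contributes its full rectangle; the cylinder at (-2.5, 5.5) does not reach this height (z outside [8.5, 13.5]); After the difference (first − rest): none of the subtracted shapes is present at this height, so the 27.5×10.5 cube is unchanged — 1 connected region; the r=6.5 cylinder at (9, 12) contributes a regular 16-gon of circumradius 6.5; After intersecting: the r=6.5 cylinder at (9, 12) partially overlaps the result so far; clipping to the common part keeps 45.62 mm² — 1 connected region. Overall, the cross-section is a single solid region. The nearest boundary edge runs (2.80, 10.50)→(15.20, 10.50); distance from the point to it = 1.40 mm. The point is not inside any of the regions above, so it lies outside the cross-section (1.40 mm from the nearest boundary).

outside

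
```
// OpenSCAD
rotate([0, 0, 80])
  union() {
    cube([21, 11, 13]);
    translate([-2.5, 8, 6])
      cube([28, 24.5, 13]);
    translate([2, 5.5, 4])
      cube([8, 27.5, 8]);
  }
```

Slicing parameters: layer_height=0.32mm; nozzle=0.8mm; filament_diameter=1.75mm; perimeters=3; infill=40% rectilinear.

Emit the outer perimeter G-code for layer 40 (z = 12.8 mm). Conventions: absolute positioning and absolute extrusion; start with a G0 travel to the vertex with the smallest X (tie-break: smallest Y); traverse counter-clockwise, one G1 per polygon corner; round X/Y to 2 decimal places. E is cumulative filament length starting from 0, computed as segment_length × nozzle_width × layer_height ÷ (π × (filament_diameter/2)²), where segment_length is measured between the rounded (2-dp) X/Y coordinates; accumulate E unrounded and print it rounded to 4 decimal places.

At z = 12.8 mm: the cube is present — its section is the full 21×11 rectangle; the cube at (-2.5, 8) (footprint 28×24.5) is included at this height; the cube at (2, 5.5) is not intersected at this z (z outside [4, 12]); Merging all regions: the regions partially overlap (shared area 63.00 mm²), so overlapping operands fuse into one piece — 1 connected region; (rotated 80° about Z; rotation is an isometry so areas/perimeters/island counts are preserved). The outline is a single polygon with 8 vertices. Extrusion per mm of travel: 0.8 × 0.32 / (π × 0.875²) = 0.106432. Accumulating E over each segment gives final E = 12.8792.

G0 X-32.44 Y3.18 Z12.80
G1 X-8.31 Y-1.07 E2.6077
G1 X-7.88 Y1.39 E2.8735
G1 X0.00 Y0.00 E3.7252
G1 X3.65 Y20.68 E5.9602
G1 X-4.23 Y22.07 E6.8119
G1 X-3.45 Y26.50 E7.2906
G1 X-27.58 Y30.76 E9.8985
G1 X-32.44 Y3.18 E12.8792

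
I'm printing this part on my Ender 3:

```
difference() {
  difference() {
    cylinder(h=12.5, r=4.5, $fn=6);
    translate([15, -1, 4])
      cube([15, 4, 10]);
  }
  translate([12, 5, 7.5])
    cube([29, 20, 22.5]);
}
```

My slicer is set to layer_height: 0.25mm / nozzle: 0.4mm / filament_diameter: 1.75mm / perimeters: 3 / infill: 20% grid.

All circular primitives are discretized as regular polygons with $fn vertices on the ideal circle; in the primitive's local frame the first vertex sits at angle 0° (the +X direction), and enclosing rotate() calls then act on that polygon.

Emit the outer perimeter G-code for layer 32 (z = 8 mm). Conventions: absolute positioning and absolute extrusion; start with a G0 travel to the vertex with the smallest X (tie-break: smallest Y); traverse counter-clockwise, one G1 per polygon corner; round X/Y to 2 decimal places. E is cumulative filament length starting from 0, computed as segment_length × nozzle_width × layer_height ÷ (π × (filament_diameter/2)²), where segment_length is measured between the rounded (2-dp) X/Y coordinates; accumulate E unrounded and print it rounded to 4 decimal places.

G0 X-4.50 Y0.00 Z8.00
G1 X-2.25 Y-3.90 E0.1872
G1 X2.25 Y-3.90 E0.3743
G1 X4.50 Y0.00 E0.5615
G1 X2.25 Y3.90 E0.7487
G1 X-2.25 Y3.90 E0.9358
G1 X-4.50 Y0.00 E1.1229

At z = 8 mm: the r=4.5 cylinder gives a regular 6-gon of circumradius 4.5 (constant along its height); the cube at (15, -1) (footprint 15×4) is included at this height; Subtracting the remaining from the first: starting from the r=4.5 cylinder, the 15×4 cube at (15, -1) misses the remaining region (no effect) — 1 connected region; the cube at (12, 5) is present — its section is the full 29×20 rectangle; Subtracting the remaining from the first: starting from that combined region, the 29×20 cube at (12, 5) misses the remaining region (no effect) — 1 connected region. The outline is a single polygon with 6 vertices. Extrusion per mm of travel: 0.4 × 0.25 / (π × 0.875²) = 0.041575. Accumulating E over each segment gives final E = 1.1229.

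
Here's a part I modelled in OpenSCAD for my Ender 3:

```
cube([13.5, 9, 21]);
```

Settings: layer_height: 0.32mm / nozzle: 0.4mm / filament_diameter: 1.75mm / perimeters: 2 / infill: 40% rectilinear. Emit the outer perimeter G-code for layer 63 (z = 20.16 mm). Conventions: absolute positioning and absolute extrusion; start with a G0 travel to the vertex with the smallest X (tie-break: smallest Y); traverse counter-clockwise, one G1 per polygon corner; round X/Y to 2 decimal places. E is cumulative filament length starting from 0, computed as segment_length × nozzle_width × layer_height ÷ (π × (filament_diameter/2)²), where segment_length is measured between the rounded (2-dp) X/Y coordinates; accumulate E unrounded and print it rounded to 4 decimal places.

G0 X0.00 Y0.00 Z20.16
G1 X13.50 Y0.00 E0.7184
G1 X13.50 Y9.00 E1.1974
G1 X0.00 Y9.00 E1.9158
G1 X0.00 Y0.00 E2.3947

At z = 20.16 mm: the 13.5×9 cube contributes its full rectangle. The outline is a single polygon with 4 vertices. Extrusion per mm of travel: 0.4 × 0.32 / (π × 0.875²) = 0.053216. Accumulating E over each segment gives final E = 2.3947.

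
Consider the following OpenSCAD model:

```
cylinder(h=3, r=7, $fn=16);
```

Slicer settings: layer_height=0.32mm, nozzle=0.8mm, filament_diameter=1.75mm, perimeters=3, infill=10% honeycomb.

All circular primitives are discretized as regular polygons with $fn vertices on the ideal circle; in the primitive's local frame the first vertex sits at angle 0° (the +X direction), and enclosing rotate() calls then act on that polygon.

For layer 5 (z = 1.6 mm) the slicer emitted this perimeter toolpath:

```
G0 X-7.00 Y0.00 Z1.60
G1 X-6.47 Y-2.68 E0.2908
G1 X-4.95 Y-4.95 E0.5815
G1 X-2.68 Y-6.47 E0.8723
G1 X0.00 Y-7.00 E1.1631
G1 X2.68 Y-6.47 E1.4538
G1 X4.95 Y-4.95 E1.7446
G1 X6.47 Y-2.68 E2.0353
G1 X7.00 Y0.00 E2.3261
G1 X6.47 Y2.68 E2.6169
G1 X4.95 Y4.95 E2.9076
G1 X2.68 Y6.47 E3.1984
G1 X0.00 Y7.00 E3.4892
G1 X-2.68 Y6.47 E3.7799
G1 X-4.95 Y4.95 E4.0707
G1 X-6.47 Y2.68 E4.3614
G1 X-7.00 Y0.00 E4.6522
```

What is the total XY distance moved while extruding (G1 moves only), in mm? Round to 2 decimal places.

43.71 mm

Sum the Euclidean lengths of each G1 segment: total = 43.71 mm.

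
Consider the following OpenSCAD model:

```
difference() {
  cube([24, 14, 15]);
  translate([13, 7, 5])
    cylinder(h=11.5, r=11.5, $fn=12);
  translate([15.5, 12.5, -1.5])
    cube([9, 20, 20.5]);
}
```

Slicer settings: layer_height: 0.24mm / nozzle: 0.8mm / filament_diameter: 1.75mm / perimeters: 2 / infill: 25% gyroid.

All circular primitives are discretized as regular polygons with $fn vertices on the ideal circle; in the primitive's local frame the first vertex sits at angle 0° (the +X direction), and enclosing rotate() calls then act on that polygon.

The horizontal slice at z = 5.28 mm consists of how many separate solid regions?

At z = 5.28 mm: the cube (footprint 24×14) is included at this height; the r=11.5 cylinder at (13, 7) gives a regular 12-gon of circumradius 11.5 (constant along its height); the 9×20 cube at (15.5, 12.5) contributes its full rectangle; Subtracting the remaining from the first: starting from the 24×14 cube, the r=11.5 cylinder at (13, 7) partially overlaps it — only the 292.52 mm² overlap (of its 396.75 mm²) is removed, clipping the outline; the 9×20 cube at (15.5, 12.5) partially overlaps it — only the 2.33 mm² overlap (of its 180.00 mm²) is removed, clipping the outline — 3 connected regions. The result has 3 disconnected regions.

3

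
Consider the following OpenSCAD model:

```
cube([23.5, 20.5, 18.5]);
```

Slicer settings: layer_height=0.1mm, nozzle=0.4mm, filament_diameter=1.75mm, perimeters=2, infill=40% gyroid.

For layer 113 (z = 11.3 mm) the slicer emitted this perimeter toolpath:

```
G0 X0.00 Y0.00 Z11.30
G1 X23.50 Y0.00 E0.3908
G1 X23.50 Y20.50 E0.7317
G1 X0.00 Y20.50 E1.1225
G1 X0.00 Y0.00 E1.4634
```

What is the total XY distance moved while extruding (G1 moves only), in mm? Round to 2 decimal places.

88.00 mm

Sum the Euclidean lengths of each G1 segment: total = 88.00 mm.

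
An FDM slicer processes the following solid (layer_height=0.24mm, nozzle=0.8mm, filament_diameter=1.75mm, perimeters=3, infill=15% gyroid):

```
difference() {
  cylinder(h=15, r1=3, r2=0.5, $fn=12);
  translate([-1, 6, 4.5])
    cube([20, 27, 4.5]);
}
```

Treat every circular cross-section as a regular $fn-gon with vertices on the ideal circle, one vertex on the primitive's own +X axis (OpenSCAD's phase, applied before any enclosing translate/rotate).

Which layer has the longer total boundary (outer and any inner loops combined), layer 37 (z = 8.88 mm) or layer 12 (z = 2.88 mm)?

Layer 37 (z = 8.88): the cone: at t=0.592 of its height the radius interpolates to r₁+(r₂−r₁)t = 1.520, giving a regular 12-gon of that circumradius (perimeter = 2·12·1.520·sin(180°/12) = 9.44 mm); the 20×27 cube at (-1, 6) contributes its full rectangle (perimeter 94.00 mm); After the difference (first − rest): starting from the cone, the 20×27 cube at (-1, 6) misses the remaining region (no effect) — boundary = 9.44 mm. So its perimeter = 9.44 mm. Layer 12 (z = 2.88): the cone: at t=0.192 of its height the radius interpolates to r₁+(r₂−r₁)t = 2.520, giving a regular 12-gon of that circumradius (perimeter = 2·12·2.520·sin(180°/12) = 15.65 mm); the cube at (-1, 6) is absent (z outside [4.5, 9]); Subtracting the remaining from the first: none of the subtracted shapes is present at this height, so the cone is unchanged — boundary = 15.65 mm. So its perimeter = 15.65 mm. Layer 12 is larger (15.65 vs 9.44 mm).

layer 12 (z = 2.88 mm)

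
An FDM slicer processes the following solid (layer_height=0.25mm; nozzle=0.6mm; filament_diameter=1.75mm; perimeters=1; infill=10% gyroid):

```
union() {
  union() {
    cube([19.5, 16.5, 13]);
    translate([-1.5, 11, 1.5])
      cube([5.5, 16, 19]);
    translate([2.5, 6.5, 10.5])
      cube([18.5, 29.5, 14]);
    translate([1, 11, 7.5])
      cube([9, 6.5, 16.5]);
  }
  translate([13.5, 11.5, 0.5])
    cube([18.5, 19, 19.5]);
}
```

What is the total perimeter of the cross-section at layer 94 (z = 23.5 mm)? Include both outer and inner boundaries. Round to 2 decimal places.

At z = 23.5 mm: the cube is not intersected at this z (z outside [0, 13]); the cube at (-1.5, 11) is absent (z outside [1.5, 20.5]); the 18.5×29.5 cube at (2.5, 6.5) contributes its full rectangle (perimeter 96.00 mm); the 9×6.5 cube at (1, 11) contributes its full rectangle (perimeter 31.00 mm); Merging all regions: the regions partially overlap (shared area 48.75 mm²), so the edge portions inside another operand are dropped and the merged outline is re-measured after clipping — boundary = 99.00 mm; the cube at (13.5, 11.5) is not intersected at this z (z outside [0.5, 20]); Combining (union): only the result so far is present, so the union is just that shape — boundary = 99.00 mm. Overall, the cross-section is a single solid region. Total boundary length (outer) = 99.00 mm.

99.00 mm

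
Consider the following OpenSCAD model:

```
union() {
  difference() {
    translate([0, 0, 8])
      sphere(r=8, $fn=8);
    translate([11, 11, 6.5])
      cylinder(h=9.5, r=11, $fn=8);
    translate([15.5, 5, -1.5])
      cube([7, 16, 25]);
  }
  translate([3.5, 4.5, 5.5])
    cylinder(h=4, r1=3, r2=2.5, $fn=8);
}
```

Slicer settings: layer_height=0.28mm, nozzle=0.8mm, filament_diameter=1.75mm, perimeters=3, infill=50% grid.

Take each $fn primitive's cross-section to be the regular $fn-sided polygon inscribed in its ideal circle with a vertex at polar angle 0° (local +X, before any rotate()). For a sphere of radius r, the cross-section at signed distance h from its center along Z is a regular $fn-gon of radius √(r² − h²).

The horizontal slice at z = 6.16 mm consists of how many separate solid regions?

At z = 6.16 mm: the r=8 sphere contributes a regular 8-gon of circumradius √(8²−1.84²) = 7.786; the cylinder at (11, 11) does not reach this height (z outside [6.5, 16]); the 7×16 cube at (15.5, 5) contributes its full rectangle; After the difference (first − rest): starting from the r=8 sphere, the 7×16 cube at (15.5, 5) misses the remaining region (no effect) — 1 connected region; the cone at (3.5, 4.5): at t=0.165 of its height the radius interpolates to r₁+(r₂−r₁)t = 2.917, giving a regular 8-gon of that circumradius; Merging all regions: the regions partially overlap (shared area 20.26 mm²), so overlapping operands fuse into one piece — 1 connected region. The result has 1 disconnected region.

1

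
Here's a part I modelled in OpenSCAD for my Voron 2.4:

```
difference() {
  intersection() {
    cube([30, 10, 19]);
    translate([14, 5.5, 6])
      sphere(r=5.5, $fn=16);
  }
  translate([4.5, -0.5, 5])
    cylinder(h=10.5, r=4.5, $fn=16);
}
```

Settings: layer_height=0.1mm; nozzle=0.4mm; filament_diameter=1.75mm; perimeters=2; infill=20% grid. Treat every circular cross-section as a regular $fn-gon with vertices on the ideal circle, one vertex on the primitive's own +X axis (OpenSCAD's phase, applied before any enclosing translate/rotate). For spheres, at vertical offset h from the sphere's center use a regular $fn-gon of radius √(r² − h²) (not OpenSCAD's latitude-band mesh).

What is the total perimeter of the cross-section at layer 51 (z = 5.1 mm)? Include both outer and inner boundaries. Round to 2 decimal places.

At z = 5.1 mm: the cube is present — its section is the full 30×10 rectangle (perimeter 80.00 mm); the r=5.5 sphere at (14, 5.5) contributes a regular 16-gon of circumradius √(5.5²−0.9²) = 5.426 (perimeter = 2·16·5.426·sin(180°/16) = 33.87 mm); Taking the intersection: the r=5.5 sphere at (14, 5.5) partially overlaps the 30×10 cube; clipping to the common part keeps 86.75 mm² — boundary = 33.48 mm; the r=4.5 cylinder at (4.5, -0.5) contributes a regular 16-gon of circumradius 4.5 (perimeter = 2·16·4.500·sin(180°/16) = 28.09 mm); Subtracting the remaining from the first: starting from that combined region, the r=4.5 cylinder at (4.5, -0.5) misses the remaining region (no effect) — boundary = 33.48 mm. Overall, the cross-section is a single solid region. Total boundary length (outer) = 33.48 mm.

33.48 mm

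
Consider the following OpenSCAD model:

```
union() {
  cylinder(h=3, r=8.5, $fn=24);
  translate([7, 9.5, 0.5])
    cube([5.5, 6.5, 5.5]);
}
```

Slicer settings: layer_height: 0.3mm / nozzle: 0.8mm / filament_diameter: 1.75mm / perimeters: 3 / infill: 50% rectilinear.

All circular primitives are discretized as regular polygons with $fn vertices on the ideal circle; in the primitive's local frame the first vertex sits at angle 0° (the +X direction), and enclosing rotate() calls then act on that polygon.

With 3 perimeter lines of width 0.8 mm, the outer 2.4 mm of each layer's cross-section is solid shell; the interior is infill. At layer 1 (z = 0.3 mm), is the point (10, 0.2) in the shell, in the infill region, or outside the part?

outside

At z = 0.3 mm: the cylinder: section is a regular 24-gon, circumradius r=8.5; the cube at (7, 9.5) is not intersected at this z (z outside [0.5, 6]); Merging all regions: only the r=8.5 cylinder is present, so the union is just that shape — 1 connected region. Overall, the cross-section is a single solid region. The nearest boundary edge runs (8.50, 0.00)→(8.21, 2.20); distance from the point to it = 1.51 mm. The point is not inside any of the regions above, so it lies outside the cross-section (1.51 mm from the nearest boundary).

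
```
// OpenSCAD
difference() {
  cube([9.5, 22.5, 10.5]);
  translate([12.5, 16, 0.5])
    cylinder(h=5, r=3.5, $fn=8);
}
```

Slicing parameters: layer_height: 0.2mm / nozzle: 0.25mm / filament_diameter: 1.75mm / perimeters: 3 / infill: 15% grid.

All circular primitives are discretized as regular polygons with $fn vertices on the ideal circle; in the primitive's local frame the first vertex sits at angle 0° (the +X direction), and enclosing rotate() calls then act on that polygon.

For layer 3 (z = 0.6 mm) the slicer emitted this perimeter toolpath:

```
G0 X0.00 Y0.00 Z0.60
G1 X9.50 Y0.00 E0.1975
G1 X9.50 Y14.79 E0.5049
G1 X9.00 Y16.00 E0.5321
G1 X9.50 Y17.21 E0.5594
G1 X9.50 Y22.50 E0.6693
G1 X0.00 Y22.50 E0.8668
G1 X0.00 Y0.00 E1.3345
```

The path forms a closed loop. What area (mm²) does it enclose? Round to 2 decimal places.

Apply the shoelace formula to the sequence of (X, Y) vertices; enclosed area = 213.15 mm².

213.15 mm²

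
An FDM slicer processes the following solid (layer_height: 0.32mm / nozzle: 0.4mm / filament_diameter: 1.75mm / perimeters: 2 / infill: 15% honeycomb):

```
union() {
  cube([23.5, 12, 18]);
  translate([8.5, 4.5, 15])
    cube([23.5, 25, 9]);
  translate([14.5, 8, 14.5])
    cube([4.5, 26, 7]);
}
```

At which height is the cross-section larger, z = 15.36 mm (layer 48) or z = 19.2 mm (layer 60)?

Layer 48 (z = 15.36): the cube (footprint 23.5×12) is included at this height (area 282.00 mm²); the cube at (8.5, 4.5) is present — its section is the full 23.5×25 rectangle (area 587.50 mm²); the 4.5×26 cube at (14.5, 8) contributes its full rectangle (area 117.00 mm²); Merging all regions: the regions partially overlap — summed areas 986.50 mm² minus the doubly-counted overlap 209.25 mm² gives 777.25 mm² — area = 777.25 mm². So its area = 777.25 mm². Layer 60 (z = 19.2): the cube does not reach this height (z outside [0, 18]); the cube at (8.5, 4.5) is present — its section is the full 23.5×25 rectangle (area 587.50 mm²); the 4.5×26 cube at (14.5, 8) contributes its full rectangle (area 117.00 mm²); Merging all regions: the regions partially overlap — summed areas 704.50 mm² minus the doubly-counted overlap 96.75 mm² gives 607.75 mm² — area = 607.75 mm². So its area = 607.75 mm². Layer 48 is larger (777.25 vs 607.75 mm²).

layer 48 (z = 15.36 mm)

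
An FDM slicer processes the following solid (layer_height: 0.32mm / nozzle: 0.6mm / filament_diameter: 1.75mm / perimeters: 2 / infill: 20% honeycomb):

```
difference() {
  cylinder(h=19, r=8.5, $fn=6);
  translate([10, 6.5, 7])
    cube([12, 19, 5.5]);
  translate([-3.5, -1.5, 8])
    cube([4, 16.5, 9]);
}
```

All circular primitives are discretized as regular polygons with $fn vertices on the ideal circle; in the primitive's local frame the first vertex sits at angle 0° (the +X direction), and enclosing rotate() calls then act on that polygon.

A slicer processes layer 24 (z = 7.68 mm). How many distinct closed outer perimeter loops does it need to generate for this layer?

1

At z = 7.68 mm: the cylinder: section is a regular 6-gon, circumradius r=8.5; the cube at (10, 6.5) is present — its section is the full 12×19 rectangle; the cube at (-3.5, -1.5) does not reach this height (z outside [8, 17]); After the difference (first − rest): starting from the r=8.5 cylinder, the 12×19 cube at (10, 6.5) misses the remaining region (no effect) — 1 connected region. The result has 1 disconnected region.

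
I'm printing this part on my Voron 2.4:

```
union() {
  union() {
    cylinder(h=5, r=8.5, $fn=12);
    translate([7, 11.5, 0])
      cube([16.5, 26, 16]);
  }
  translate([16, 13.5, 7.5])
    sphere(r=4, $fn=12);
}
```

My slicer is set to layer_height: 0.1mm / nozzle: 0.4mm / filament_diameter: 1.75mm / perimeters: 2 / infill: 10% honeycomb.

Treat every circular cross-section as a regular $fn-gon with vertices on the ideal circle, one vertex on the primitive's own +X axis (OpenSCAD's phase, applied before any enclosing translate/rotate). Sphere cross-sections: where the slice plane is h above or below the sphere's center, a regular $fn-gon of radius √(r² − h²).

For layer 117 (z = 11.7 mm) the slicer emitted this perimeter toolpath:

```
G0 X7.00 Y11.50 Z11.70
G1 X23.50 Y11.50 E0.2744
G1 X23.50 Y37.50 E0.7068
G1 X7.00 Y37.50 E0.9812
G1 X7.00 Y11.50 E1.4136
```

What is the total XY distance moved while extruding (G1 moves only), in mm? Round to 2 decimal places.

85.00 mm

Sum the Euclidean lengths of each G1 segment: total = 85.00 mm.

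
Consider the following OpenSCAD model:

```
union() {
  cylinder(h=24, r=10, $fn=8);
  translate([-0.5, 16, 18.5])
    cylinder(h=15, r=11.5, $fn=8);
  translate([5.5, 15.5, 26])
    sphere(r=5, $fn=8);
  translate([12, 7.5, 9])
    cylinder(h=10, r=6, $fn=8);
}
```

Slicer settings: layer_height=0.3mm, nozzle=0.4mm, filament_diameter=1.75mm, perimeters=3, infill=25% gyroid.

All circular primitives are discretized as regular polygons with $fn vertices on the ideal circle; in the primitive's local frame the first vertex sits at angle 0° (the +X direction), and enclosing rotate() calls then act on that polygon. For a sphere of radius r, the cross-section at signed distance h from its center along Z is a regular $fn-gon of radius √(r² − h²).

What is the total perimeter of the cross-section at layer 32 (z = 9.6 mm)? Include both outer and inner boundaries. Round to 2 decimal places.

86.43 mm

At z = 9.6 mm: the cylinder: section is a regular 8-gon, circumradius r=10 (perimeter = 2·8·10.000·sin(180°/8) = 61.23 mm); the cylinder at (-0.5, 16) does not reach this height (z outside [18.5, 33.5]); the sphere at (5.5, 15.5) does not reach this height (|z−center|=16.400 > r=5); the cylinder at (12, 7.5): section is a regular 8-gon, circumradius r=6 (perimeter = 2·8·6.000·sin(180°/8) = 36.74 mm); Combining (union): the regions partially overlap (shared area 3.81 mm²), so the edge portions inside another operand are dropped and the merged outline is re-measured after clipping — boundary = 86.43 mm. Overall, the cross-section is a single solid region. Total boundary length (outer) = 86.43 mm.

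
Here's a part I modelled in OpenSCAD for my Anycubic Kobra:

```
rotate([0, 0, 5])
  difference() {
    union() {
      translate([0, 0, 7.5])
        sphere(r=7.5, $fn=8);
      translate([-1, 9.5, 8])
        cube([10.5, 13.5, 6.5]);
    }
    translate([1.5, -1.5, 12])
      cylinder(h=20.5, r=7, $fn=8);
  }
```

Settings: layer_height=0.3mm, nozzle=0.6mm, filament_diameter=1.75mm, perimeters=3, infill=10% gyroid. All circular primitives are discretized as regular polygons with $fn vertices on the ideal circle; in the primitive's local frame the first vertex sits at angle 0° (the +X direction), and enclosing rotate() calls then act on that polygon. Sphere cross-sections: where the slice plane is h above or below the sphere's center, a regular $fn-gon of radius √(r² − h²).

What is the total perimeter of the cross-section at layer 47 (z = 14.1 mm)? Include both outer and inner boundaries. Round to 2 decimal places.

At z = 14.1 mm: the r=7.5 sphere slices to a regular 8-gon of circumradius 3.562 (√(r²−h²) with h=6.6 from center) (perimeter = 2·8·3.562·sin(180°/8) = 21.81 mm); the cube at (-1, 9.5) (footprint 10.5×13.5) is included at this height (perimeter 48.00 mm); Taking the union: the 2 present regions are separate (no shared area or edge), so areas and boundary lengths simply add and each stays a separate island — boundary = 69.81 mm; the r=7 cylinder at (1.5, -1.5) gives a regular 8-gon of circumradius 7 (constant along its height) (perimeter = 2·8·7.000·sin(180°/8) = 42.86 mm); Subtracting the remaining from the first: starting from the result so far, the r=7 cylinder at (1.5, -1.5) partially overlaps it — only the 35.89 mm² overlap (of its 138.59 mm²) is removed, clipping the outline — boundary = 48.00 mm; (rotated 5° about Z; rotation is an isometry so areas/perimeters/island counts are preserved). Overall, the cross-section is a single solid region. Total boundary length (outer) = 48.00 mm.

48.00 mm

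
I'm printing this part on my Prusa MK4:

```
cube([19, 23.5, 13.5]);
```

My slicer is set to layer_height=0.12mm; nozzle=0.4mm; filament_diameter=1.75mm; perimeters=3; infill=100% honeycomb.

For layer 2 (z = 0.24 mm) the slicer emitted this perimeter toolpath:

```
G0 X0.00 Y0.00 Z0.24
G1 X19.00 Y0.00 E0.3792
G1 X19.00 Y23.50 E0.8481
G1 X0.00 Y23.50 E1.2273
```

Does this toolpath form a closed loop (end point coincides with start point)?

Start point (G0): (0.00, 0.00). End point (last G1): the path does not return to the start — open.

no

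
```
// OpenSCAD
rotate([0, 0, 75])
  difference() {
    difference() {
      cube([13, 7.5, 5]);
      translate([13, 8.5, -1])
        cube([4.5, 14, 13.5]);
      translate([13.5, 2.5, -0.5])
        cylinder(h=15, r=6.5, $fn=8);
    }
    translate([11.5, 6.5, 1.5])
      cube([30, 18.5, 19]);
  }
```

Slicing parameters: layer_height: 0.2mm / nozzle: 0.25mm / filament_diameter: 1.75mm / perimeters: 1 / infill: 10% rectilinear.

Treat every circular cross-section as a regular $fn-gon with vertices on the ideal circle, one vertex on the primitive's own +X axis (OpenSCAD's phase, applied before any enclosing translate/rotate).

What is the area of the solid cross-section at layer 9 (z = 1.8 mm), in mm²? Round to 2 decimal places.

At z = 1.8 mm: the cube (footprint 13×7.5) is included at this height (area 97.50 mm²); the cube at (13, 8.5) (footprint 4.5×14) is included at this height (area 63.00 mm²); the r=6.5 cylinder at (13.5, 2.5) gives a regular 8-gon of circumradius 6.5 (constant along its height) (area = (8/2)·6.500²·sin(360°/8) = 119.50 mm²); Subtracting the remaining from the first: starting from the 13×7.5 cube (97.50 mm²), the 4.5×14 cube at (13, 8.5) misses the remaining region (no effect); the r=6.5 cylinder at (13.5, 2.5) partially overlaps it — only the 38.36 mm² overlap (of its 119.50 mm²) is removed, clipping the outline — area = 59.14 mm²; the 30×18.5 cube at (11.5, 6.5) contributes its full rectangle (area 555.00 mm²); Subtracting the remaining from the first: starting from that combined region (59.14 mm²), the 30×18.5 cube at (11.5, 6.5) misses the remaining region (no effect) — area = 59.14 mm²; (rotated 75° about Z; rotation is an isometry so areas/perimeters/island counts are preserved). Overall, the cross-section is a single solid region. Net area = 59.14 mm².

59.14 mm²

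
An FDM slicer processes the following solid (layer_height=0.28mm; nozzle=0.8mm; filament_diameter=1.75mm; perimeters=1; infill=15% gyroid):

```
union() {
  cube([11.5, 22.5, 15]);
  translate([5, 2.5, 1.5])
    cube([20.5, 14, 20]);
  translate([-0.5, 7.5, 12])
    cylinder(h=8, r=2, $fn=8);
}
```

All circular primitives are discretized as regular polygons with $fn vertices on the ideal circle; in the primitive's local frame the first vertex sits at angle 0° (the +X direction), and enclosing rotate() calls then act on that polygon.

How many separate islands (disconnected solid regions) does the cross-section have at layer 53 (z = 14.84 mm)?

1

At z = 14.84 mm: the 11.5×22.5 cube contributes its full rectangle; the cube at (5, 2.5) is present — its section is the full 20.5×14 rectangle; the cylinder at (-0.5, 7.5): section is a regular 8-gon, circumradius r=2; Merging all regions: the regions partially overlap (shared area 94.76 mm²), so overlapping operands fuse into one piece — 1 connected region. Overall, the cross-section is a single solid region. Island count = 1.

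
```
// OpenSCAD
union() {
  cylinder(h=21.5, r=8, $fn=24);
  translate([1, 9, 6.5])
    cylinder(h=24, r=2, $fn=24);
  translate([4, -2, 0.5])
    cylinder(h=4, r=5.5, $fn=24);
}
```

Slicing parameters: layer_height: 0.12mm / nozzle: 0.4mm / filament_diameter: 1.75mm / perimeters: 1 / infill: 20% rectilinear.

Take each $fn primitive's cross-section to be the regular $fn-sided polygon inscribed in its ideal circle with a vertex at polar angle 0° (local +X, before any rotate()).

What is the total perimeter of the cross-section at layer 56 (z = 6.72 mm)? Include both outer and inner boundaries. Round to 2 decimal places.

At z = 6.72 mm: the cylinder: section is a regular 24-gon, circumradius r=8 (perimeter = 2·24·8.000·sin(180°/24) = 50.12 mm); the r=2 cylinder at (1, 9) contributes a regular 24-gon of circumradius 2 (perimeter = 2·24·2.000·sin(180°/24) = 12.53 mm); the cylinder at (4, -2) is absent (z outside [0.5, 4.5]); Taking the union: the regions partially overlap (shared area 1.91 mm²), so the edge portions inside another operand are dropped and the merged outline is re-measured after clipping — boundary = 55.98 mm. Overall, the cross-section is a single solid region. Total boundary length (outer) = 55.98 mm.

55.98 mm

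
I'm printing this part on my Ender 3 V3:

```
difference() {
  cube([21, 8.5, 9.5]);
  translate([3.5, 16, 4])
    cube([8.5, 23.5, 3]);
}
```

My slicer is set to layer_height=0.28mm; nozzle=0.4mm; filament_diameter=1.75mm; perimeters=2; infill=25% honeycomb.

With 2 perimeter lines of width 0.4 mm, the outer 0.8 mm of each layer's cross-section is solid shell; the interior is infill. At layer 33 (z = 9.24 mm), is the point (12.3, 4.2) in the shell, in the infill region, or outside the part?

At z = 9.24 mm: the 21×8.5 cube contributes its full rectangle; the cube at (3.5, 16) is absent (z outside [4, 7]); Taking the first minus the rest: none of the subtracted shapes is present at this height, so the 21×8.5 cube is unchanged — 1 connected region. Overall, the cross-section is a single solid region. The nearest boundary edge runs (0.00, 0.00)→(21.00, 0.00); distance from the point to it = 4.20 mm. The point is inside the cross-section and 4.20 mm from the nearest boundary — more than the 0.8 mm shell width (2 × 0.4), so it's in the infill interior.

infill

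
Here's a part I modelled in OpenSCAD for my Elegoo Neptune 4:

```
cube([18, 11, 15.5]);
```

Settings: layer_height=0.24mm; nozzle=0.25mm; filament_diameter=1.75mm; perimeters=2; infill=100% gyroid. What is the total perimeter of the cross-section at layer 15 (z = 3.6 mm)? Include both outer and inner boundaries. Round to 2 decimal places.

At z = 3.6 mm: the 18×11 cube contributes its full rectangle (perimeter 58.00 mm). Overall, the cross-section is a single solid region. Total boundary length (outer) = 58.00 mm.

58.00 mm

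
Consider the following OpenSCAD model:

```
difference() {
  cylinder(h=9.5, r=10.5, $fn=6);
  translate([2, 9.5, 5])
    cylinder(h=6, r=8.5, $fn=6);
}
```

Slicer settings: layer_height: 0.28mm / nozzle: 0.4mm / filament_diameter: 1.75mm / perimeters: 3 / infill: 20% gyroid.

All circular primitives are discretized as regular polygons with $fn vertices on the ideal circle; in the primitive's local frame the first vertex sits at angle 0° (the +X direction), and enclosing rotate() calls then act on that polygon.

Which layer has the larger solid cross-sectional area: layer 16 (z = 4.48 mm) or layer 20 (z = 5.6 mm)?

layer 16 (z = 4.48 mm)

Layer 16 (z = 4.48): the r=10.5 cylinder contributes a regular 6-gon of circumradius 10.5 (area = (6/2)·10.500²·sin(360°/6) = 286.44 mm²); the cylinder at (2, 9.5) is not intersected at this z (z outside [5, 11]); After the difference (first − rest): none of the subtracted shapes is present at this height, so the r=10.5 cylinder is unchanged — area = 286.44 mm². So its area = 286.44 mm². Layer 20 (z = 5.6): the cylinder: section is a regular 6-gon, circumradius r=10.5 (area = (6/2)·10.500²·sin(360°/6) = 286.44 mm²); the cylinder at (2, 9.5): section is a regular 6-gon, circumradius r=8.5 (area = (6/2)·8.500²·sin(360°/6) = 187.71 mm²); After the difference (first − rest): starting from the r=10.5 cylinder (286.44 mm²), the r=8.5 cylinder at (2, 9.5) partially overlaps it — only the 75.70 mm² overlap (of its 187.71 mm²) is removed, clipping the outline — area = 210.74 mm². So its area = 210.74 mm². Layer 16 is larger (286.44 vs 210.74 mm²).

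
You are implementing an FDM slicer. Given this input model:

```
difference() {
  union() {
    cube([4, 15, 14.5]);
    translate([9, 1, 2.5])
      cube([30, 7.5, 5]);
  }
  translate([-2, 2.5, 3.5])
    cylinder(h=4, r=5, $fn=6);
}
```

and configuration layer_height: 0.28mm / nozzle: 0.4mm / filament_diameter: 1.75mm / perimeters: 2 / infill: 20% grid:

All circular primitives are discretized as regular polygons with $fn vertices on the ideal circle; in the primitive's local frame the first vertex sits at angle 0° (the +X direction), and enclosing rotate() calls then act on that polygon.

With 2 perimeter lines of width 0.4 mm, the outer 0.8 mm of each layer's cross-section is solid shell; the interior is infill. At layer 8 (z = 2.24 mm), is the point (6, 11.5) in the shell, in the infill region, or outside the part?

At z = 2.24 mm: the cube is present — its section is the full 4×15 rectangle; the cube at (9, 1) does not reach this height (z outside [2.5, 7.5]); Combining (union): only the 4×15 cube is present, so the union is just that shape — 1 connected region; the cylinder at (-2, 2.5) is not intersected at this z (z outside [3.5, 7.5]); Taking the first minus the rest: none of the subtracted shapes is present at this height, so that combined region is unchanged — 1 connected region. Overall, the cross-section is a single solid region. The nearest boundary edge runs (4.00, 0.00)→(4.00, 15.00); distance from the point to it = 2.00 mm. The point is not inside any of the regions above, so it lies outside the cross-section (2.00 mm from the nearest boundary).

outside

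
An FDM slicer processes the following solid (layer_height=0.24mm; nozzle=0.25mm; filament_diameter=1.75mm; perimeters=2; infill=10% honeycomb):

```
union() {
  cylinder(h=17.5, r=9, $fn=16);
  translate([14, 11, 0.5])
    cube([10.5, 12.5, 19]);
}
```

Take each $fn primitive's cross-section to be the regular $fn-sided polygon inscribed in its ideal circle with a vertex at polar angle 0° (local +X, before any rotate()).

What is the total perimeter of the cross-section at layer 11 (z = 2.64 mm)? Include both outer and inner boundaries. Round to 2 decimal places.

At z = 2.64 mm: the r=9 cylinder gives a regular 16-gon of circumradius 9 (constant along its height) (perimeter = 2·16·9.000·sin(180°/16) = 56.19 mm); the cube at (14, 11) (footprint 10.5×12.5) is included at this height (perimeter 46.00 mm); Taking the union: the 2 present regions are separate (no shared area or edge), so areas and boundary lengths simply add and each stays a separate island — boundary = 102.19 mm. Overall, the cross-section has 2 separate islands. Total boundary length (outer) = 102.19 mm.

102.19 mm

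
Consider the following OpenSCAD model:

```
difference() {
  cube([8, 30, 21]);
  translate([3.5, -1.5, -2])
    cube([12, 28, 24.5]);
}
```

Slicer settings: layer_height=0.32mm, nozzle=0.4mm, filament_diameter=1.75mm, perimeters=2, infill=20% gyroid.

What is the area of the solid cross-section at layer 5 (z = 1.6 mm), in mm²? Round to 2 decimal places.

120.75 mm²

At z = 1.6 mm: the 8×30 cube contributes its full rectangle (area 240.00 mm²); the cube at (3.5, -1.5) is present — its section is the full 12×28 rectangle (area 336.00 mm²); Subtracting the remaining from the first: starting from the 8×30 cube (240.00 mm²), the 12×28 cube at (3.5, -1.5) partially overlaps it — only the 119.25 mm² overlap (of its 336.00 mm²) is removed, clipping the outline — area = 120.75 mm². Overall, the cross-section is a single solid region. Net area = 120.75 mm².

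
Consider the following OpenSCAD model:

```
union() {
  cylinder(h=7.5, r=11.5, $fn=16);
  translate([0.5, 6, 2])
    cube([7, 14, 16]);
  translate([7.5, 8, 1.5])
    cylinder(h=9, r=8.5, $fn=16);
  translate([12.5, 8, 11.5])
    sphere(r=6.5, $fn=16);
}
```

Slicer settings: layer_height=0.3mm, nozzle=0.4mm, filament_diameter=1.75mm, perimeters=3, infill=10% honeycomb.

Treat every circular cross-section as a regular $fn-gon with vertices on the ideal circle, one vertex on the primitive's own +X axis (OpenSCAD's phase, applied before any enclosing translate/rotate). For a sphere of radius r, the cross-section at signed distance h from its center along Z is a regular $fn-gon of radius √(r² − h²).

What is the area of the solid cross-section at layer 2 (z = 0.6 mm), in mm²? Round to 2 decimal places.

404.88 mm²

At z = 0.6 mm: the r=11.5 cylinder contributes a regular 16-gon of circumradius 11.5 (area = (16/2)·11.500²·sin(360°/16) = 404.88 mm²); the cube at (0.5, 6) is absent (z outside [2, 18]); the cylinder at (7.5, 8) is not intersected at this z (z outside [1.5, 10.5]); the sphere at (12.5, 8) does not reach this height (|z−center|=10.900 > r=6.5); Merging all regions: only the r=11.5 cylinder is present, so the union is just that shape — area = 404.88 mm². Overall, the cross-section is a single solid region. Net area = 404.88 mm².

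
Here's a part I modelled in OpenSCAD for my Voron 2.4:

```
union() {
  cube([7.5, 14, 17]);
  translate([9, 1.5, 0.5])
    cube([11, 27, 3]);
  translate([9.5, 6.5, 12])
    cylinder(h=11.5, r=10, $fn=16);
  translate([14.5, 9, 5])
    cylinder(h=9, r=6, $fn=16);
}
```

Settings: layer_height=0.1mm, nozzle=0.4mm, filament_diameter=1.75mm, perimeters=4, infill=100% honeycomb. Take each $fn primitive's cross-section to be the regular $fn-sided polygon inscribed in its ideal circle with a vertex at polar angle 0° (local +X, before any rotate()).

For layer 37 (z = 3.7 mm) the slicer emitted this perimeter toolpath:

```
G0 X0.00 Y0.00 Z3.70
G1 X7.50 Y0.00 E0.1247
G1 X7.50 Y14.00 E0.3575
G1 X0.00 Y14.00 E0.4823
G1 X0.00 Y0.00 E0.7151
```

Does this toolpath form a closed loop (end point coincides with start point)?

Start point (G0): (0.00, 0.00). End point (last G1): the path returns to the start — closed.

yes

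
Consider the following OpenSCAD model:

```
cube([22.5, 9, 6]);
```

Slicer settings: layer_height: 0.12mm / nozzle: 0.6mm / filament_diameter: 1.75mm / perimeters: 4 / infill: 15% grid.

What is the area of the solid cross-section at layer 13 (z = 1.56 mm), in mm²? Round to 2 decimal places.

202.50 mm²

At z = 1.56 mm: the cube (footprint 22.5×9) is included at this height (area 202.50 mm²). Overall, the cross-section is a single solid region. Net area = 202.50 mm².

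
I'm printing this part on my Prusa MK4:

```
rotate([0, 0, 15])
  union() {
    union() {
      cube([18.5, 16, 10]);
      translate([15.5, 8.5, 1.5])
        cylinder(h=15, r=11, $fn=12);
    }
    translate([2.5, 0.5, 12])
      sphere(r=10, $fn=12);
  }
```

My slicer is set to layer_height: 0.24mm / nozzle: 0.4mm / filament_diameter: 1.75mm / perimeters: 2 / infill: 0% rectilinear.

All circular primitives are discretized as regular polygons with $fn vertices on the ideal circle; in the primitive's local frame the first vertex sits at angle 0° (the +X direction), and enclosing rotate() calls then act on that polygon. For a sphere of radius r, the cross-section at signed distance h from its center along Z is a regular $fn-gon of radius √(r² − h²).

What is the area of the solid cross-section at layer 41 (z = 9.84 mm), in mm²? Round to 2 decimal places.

638.80 mm²

At z = 9.84 mm: the cube (footprint 18.5×16) is included at this height (area 296.00 mm²); the r=11 cylinder at (15.5, 8.5) contributes a regular 12-gon of circumradius 11 (area = (12/2)·11.000²·sin(360°/12) = 363.00 mm²); Combining (union): the regions partially overlap — summed areas 659.00 mm² minus the doubly-counted overlap 202.03 mm² gives 456.97 mm² — area = 456.97 mm²; the sphere at (2.5, 0.5): section is a regular 12-gon, circumradius = √(r²−h²) = √(10²−2.16²) = 9.764 (area = (12/2)·9.764²·sin(360°/12) = 286.00 mm²); Combining (union): the regions partially overlap — summed areas 742.98 mm² minus the doubly-counted overlap 104.17 mm² gives 638.80 mm² — area = 638.80 mm²; (whole slice rotated 15° about Z — lengths, areas and connectivity unchanged). Overall, the cross-section is a single solid region. Net area = 638.80 mm².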